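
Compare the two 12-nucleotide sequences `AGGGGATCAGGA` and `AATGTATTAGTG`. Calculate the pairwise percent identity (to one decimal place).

6 positions differ (2, 3, 5, 8, 11, 12), so 6 of 12 match: 6/12 = 50%.

50.0%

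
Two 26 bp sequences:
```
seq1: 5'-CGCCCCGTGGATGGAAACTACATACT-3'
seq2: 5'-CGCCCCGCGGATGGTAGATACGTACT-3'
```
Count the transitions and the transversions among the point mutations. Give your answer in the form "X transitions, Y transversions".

3 transitions, 2 transversions

Transitions (purine↔purine or pyrimidine↔pyrimidine): 8 T→C, 17 A→G, 22 A→G.
Transversions (purine↔pyrimidine): 15 A→T, 18 C→A.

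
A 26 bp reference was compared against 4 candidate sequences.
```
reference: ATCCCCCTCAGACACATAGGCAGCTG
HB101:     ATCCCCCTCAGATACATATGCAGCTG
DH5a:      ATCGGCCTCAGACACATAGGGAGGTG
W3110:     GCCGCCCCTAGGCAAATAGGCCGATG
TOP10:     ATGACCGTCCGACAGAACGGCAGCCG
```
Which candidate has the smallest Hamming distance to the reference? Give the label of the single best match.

HB101 differs at 2 bases; DH5a differs at 4 bases; W3110 differs at 9 bases; TOP10 differs at 8 bases. The closest is HB101.

HB101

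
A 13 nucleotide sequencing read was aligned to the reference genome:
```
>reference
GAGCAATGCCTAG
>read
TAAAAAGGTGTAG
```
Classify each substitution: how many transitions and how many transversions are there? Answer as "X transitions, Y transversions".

Mismatches (1-based):
position 1: G→T (purine→pyrimidine, transversion)
position 3: G→A (purine→purine, transition)
position 4: C→A (pyrimidine→purine, transversion)
position 7: T→G (pyrimidine→purine, transversion)
position 9: C→T (pyrimidine→pyrimidine, transition)
position 10: C→G (pyrimidine→purine, transversion)

2 transitions, 4 transversions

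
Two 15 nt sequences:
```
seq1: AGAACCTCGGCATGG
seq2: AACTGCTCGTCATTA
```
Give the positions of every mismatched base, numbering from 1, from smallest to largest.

Scanning 1-based: 2: G/A; 3: A/C; 4: A/T; 5: C/G; 10: G/T; 14: G/T; 15: G/A.

2, 3, 4, 5, 10, 14, 15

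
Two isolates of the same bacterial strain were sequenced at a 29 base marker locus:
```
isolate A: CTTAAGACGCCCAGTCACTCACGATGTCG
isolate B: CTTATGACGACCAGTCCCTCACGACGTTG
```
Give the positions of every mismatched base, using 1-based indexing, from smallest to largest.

5, 10, 17, 25, 28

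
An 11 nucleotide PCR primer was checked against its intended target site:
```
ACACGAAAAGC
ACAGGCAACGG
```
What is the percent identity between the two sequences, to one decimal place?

63.6%

Mismatches at positions 4, 6, 9, 11 (1-based): 4 of 11.
Identical positions: 7/11 = 63.64% → 63.6%.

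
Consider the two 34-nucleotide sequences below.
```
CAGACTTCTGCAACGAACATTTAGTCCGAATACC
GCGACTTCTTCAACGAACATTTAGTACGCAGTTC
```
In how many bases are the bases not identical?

Comparing position by position, 8 bases differ: 1 (C/G), 2 (A/C), 10 (G/T), 26 (C/A), 29 (A/C), 31 (T/G), 32 (A/T), 33 (C/T).

8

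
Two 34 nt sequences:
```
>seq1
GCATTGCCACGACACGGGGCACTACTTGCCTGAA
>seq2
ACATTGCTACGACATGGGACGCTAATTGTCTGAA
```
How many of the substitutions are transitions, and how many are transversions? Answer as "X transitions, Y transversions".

6 transitions, 1 transversion

Mismatches (1-based):
base 1: G→A (purine→purine, transition)
base 8: C→T (pyrimidine→pyrimidine, transition)
base 15: C→T (pyrimidine→pyrimidine, transition)
base 19: G→A (purine→purine, transition)
base 21: A→G (purine→purine, transition)
base 25: C→A (pyrimidine→purine, transversion)
base 29: C→T (pyrimidine→pyrimidine, transition)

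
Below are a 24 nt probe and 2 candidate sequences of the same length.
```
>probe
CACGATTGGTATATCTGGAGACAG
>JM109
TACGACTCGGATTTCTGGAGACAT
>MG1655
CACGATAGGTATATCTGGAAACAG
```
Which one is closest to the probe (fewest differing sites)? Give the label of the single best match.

MG1655

Hamming distances to probe — JM109: 6; MG1655: 2.
Smallest is MG1655 with 2 mismatches.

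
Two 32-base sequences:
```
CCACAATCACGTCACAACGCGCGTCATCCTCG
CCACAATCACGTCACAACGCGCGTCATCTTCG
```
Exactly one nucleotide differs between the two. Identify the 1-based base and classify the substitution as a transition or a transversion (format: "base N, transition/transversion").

Base 29 changes C→T. C is a pyrimidine and T is a pyrimidine, so this is a transition.

base 29, transition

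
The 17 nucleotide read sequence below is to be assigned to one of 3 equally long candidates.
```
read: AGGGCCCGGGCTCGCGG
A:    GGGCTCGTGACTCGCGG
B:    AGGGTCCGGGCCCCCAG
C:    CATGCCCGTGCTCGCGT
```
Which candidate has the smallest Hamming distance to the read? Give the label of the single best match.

B

A differs at 6 sites; B differs at 4 sites; C differs at 5 sites. The closest is B.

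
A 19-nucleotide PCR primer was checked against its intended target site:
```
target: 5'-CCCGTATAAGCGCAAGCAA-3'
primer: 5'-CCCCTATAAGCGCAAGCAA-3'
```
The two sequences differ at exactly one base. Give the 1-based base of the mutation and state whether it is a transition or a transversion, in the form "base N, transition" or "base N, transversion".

base 4, transversion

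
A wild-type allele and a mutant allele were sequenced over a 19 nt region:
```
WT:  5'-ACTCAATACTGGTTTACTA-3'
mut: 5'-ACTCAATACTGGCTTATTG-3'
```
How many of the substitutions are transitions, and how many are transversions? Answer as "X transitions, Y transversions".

Transitions (purine↔purine or pyrimidine↔pyrimidine): 13 T→C, 17 C→T, 19 A→G.
Transversions (purine↔pyrimidine): none.

3 transitions, 0 transversions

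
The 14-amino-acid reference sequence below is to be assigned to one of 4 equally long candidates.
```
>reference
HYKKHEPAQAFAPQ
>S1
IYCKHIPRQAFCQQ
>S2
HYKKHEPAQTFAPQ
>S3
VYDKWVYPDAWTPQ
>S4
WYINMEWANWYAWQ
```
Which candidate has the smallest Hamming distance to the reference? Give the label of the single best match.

S1 differs at 6 residues; S2 differs at 1 residue; S3 differs at 9 residues; S4 differs at 9 residues. The closest is S2.

S2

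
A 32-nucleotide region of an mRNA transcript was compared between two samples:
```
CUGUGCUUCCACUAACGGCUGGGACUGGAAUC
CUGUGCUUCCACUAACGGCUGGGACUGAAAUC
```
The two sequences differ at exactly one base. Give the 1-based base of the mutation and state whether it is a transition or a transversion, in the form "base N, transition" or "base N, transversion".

Base 28 changes G→A. G is a purine and A is a purine, so this is a transition.

base 28, transition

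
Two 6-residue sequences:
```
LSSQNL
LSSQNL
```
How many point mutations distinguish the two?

The two sequences are identical at every position.

0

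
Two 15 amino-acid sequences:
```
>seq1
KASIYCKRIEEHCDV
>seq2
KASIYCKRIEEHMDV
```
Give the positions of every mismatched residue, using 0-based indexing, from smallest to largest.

Differences at position 12 (C→M).

12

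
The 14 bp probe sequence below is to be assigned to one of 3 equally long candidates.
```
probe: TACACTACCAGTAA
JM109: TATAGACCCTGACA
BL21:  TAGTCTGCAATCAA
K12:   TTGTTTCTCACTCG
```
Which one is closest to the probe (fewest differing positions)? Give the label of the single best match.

JM109 differs at 7 positions; BL21 differs at 6 positions; K12 differs at 9 positions. The closest is BL21.

BL21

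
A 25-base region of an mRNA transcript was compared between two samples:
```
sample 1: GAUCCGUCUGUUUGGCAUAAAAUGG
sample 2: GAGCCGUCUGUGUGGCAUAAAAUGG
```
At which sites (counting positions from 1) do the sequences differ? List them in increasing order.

3, 12

Scanning 1-based: 3: U/G; 12: U/G.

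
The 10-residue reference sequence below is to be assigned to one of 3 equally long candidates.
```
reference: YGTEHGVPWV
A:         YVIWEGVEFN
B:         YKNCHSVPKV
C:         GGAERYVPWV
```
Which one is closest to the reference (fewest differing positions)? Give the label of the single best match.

C

Hamming distances to reference — A: 7; B: 5; C: 4.
Smallest is C with 4 mismatches.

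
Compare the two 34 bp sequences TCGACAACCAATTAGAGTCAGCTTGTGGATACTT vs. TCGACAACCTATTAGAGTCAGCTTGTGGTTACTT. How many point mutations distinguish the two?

2

Comparing position by position, 2 bases differ: 10 (A/T), 29 (A/T).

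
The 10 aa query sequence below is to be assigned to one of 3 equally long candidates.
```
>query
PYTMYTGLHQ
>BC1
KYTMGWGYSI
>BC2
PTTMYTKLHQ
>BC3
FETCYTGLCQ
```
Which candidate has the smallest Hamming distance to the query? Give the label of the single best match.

BC2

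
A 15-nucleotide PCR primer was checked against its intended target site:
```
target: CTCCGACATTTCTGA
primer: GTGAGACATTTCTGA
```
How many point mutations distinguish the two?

Comparing position by position, 3 sites differ: 1 (C/G), 3 (C/G), 4 (C/A).

3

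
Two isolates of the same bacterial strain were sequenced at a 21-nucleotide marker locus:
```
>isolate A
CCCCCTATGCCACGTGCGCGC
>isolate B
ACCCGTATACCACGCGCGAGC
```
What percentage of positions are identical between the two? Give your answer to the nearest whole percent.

5 positions differ (1, 5, 9, 15, 19), so 16 of 21 match: 16/21 = 76.19%.

76%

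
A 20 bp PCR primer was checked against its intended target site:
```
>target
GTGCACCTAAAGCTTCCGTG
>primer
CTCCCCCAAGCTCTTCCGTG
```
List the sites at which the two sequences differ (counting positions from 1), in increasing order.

Differences at site 1 (G→C), site 3 (G→C), site 5 (A→C), site 8 (T→A), site 10 (A→G), site 11 (A→C), site 12 (G→T).

1, 3, 5, 8, 10, 11, 12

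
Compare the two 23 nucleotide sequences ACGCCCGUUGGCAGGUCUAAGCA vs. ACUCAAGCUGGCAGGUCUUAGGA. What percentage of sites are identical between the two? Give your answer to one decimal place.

Mismatches at positions 3, 5, 6, 8, 19, 22 (1-based): 6 of 23.
Identical positions: 17/23 = 73.91% → 73.9%.

73.9%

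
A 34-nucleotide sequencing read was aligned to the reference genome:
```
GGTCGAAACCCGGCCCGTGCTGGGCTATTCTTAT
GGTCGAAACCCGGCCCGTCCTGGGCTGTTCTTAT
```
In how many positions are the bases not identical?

The sequences differ at positions 19, 27 (1-based) — 2 in total.

2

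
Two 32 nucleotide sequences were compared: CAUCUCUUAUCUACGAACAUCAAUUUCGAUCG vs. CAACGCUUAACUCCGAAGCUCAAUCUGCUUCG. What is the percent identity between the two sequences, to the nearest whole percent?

10 positions differ (3, 5, 10, 13, 18, 19, 25, 27, 28, 29), so 22 of 32 match: 22/32 = 68.75%.

69%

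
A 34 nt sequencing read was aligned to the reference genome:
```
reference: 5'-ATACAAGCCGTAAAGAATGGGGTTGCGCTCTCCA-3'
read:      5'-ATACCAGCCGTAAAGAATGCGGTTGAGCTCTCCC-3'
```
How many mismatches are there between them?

4

The sequences differ at sites 5, 20, 26, 34 (1-based) — 4 in total.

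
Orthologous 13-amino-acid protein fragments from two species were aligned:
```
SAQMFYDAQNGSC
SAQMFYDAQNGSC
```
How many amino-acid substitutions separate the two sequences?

0

No positions differ; the sequences are identical.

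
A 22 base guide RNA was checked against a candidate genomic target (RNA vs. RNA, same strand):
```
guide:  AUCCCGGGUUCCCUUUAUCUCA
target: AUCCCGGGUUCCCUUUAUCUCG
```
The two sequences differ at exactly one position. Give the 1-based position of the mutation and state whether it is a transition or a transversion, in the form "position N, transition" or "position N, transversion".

The sequences differ only at position 22: A→G (purine→purine), a transition.

position 22, transition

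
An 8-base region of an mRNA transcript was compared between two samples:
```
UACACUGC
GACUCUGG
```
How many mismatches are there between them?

Mismatches (1-based): base 1: U→G; base 4: A→U; base 8: C→G.

3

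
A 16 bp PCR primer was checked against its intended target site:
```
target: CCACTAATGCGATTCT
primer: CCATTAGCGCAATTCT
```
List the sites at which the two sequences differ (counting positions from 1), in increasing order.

Differences at site 4 (C→T), site 7 (A→G), site 8 (T→C), site 11 (G→A).

4, 7, 8, 11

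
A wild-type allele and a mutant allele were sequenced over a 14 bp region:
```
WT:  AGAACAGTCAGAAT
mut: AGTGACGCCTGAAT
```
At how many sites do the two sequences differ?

6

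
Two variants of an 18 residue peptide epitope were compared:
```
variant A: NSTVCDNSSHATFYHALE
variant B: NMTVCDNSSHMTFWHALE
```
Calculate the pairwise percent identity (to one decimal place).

83.3%

Mismatches at positions 2, 11, 14 (1-based): 3 of 18.
Identical positions: 15/18 = 83.33% → 83.3%.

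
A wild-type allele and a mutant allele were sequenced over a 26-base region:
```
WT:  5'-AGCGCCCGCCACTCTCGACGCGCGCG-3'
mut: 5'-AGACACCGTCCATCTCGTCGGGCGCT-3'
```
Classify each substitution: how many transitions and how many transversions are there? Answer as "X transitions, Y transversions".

1 transition, 8 transversions

Transitions (purine↔purine or pyrimidine↔pyrimidine): 9 C→T.
Transversions (purine↔pyrimidine): 3 C→A, 4 G→C, 5 C→A, 11 A→C, 12 C→A, 18 A→T, 21 C→G, 26 G→T.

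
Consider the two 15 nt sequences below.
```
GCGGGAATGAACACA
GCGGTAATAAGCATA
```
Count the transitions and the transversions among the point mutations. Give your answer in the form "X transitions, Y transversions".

3 transitions, 1 transversion

Transitions (purine↔purine or pyrimidine↔pyrimidine): 9 G→A, 11 A→G, 14 C→T.
Transversions (purine↔pyrimidine): 5 G→T.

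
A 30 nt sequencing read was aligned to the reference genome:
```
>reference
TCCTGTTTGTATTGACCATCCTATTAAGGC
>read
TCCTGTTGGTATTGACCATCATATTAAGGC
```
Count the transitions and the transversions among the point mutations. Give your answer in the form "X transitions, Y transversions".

0 transitions, 2 transversions

Transitions (purine↔purine or pyrimidine↔pyrimidine): none.
Transversions (purine↔pyrimidine): 8 T→G, 21 C→A.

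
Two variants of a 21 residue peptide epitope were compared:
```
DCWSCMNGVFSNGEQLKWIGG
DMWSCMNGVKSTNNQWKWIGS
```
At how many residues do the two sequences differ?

7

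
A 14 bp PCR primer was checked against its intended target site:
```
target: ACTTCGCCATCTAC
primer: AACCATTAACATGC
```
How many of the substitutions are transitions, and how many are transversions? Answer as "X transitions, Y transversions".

Mismatches (1-based):
position 2: C→A (pyrimidine→purine, transversion)
position 3: T→C (pyrimidine→pyrimidine, transition)
position 4: T→C (pyrimidine→pyrimidine, transition)
position 5: C→A (pyrimidine→purine, transversion)
position 6: G→T (purine→pyrimidine, transversion)
position 7: C→T (pyrimidine→pyrimidine, transition)
position 8: C→A (pyrimidine→purine, transversion)
position 10: T→C (pyrimidine→pyrimidine, transition)
position 11: C→A (pyrimidine→purine, transversion)
position 13: A→G (purine→purine, transition)

5 transitions, 5 transversions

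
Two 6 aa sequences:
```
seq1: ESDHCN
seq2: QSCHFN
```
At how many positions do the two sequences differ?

The sequences differ at positions 1, 3, 5 (1-based) — 3 in total.

3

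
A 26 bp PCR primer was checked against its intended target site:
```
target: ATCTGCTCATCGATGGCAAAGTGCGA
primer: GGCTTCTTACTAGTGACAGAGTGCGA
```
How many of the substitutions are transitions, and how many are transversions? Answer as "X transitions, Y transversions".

8 transitions, 2 transversions

Mismatches (1-based):
base 1: A→G (purine→purine, transition)
base 2: T→G (pyrimidine→purine, transversion)
base 5: G→T (purine→pyrimidine, transversion)
base 8: C→T (pyrimidine→pyrimidine, transition)
base 10: T→C (pyrimidine→pyrimidine, transition)
base 11: C→T (pyrimidine→pyrimidine, transition)
base 12: G→A (purine→purine, transition)
base 13: A→G (purine→purine, transition)
base 16: G→A (purine→purine, transition)
base 19: A→G (purine→purine, transition)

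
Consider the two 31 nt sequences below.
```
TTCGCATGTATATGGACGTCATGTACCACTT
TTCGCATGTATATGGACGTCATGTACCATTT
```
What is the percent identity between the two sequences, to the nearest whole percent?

97%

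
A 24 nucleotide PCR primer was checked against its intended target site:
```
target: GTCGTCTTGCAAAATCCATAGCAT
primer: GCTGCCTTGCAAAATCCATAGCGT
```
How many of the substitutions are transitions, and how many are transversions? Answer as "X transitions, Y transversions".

4 transitions, 0 transversions

Mismatches (1-based):
site 2: T→C (pyrimidine→pyrimidine, transition)
site 3: C→T (pyrimidine→pyrimidine, transition)
site 5: T→C (pyrimidine→pyrimidine, transition)
site 23: A→G (purine→purine, transition)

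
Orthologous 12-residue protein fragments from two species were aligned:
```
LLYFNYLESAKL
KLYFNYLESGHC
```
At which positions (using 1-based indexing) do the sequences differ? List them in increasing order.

1, 10, 11, 12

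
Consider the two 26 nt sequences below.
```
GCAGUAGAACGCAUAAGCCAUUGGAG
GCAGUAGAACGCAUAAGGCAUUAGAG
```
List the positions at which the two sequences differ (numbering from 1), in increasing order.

Scanning 1-based: 18: C/G; 23: G/A.

18, 23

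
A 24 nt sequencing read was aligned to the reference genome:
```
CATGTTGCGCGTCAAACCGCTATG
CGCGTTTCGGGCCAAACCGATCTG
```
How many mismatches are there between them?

7

Mismatches (1-based): base 2: A→G; base 3: T→C; base 7: G→T; base 10: C→G; base 12: T→C; base 20: C→A; base 22: A→C.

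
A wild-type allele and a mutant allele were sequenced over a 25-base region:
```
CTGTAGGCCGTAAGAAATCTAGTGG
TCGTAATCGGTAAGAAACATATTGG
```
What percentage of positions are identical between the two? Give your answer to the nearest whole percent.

68%

8 positions differ (1, 2, 6, 7, 9, 18, 19, 22), so 17 of 25 match: 17/25 = 68%.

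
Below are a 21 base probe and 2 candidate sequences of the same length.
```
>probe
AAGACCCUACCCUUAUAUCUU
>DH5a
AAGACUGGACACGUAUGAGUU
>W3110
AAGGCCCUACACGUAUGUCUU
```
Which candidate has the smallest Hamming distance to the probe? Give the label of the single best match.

DH5a differs at 8 bases; W3110 differs at 4 bases. The closest is W3110.

W3110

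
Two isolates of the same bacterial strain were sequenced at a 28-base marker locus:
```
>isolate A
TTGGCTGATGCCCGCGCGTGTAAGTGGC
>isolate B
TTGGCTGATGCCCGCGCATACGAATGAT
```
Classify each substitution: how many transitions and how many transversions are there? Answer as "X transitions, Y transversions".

7 transitions, 0 transversions

Mismatches (1-based):
site 18: G→A (purine→purine, transition)
site 20: G→A (purine→purine, transition)
site 21: T→C (pyrimidine→pyrimidine, transition)
site 22: A→G (purine→purine, transition)
site 24: G→A (purine→purine, transition)
site 27: G→A (purine→purine, transition)
site 28: C→T (pyrimidine→pyrimidine, transition)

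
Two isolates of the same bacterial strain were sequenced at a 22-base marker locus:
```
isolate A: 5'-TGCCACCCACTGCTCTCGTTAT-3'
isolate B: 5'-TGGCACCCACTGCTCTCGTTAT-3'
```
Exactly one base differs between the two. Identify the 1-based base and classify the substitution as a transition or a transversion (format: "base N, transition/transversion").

base 3, transversion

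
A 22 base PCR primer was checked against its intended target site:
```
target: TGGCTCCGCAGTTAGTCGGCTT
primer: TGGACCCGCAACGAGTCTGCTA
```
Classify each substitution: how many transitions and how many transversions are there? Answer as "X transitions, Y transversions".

Mismatches (1-based):
site 4: C→A (pyrimidine→purine, transversion)
site 5: T→C (pyrimidine→pyrimidine, transition)
site 11: G→A (purine→purine, transition)
site 12: T→C (pyrimidine→pyrimidine, transition)
site 13: T→G (pyrimidine→purine, transversion)
site 18: G→T (purine→pyrimidine, transversion)
site 22: T→A (pyrimidine→purine, transversion)

3 transitions, 4 transversions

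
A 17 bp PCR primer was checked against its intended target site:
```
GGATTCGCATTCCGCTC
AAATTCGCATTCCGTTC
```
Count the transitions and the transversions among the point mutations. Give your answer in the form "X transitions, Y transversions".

3 transitions, 0 transversions

Mismatches (1-based):
position 1: G→A (purine→purine, transition)
position 2: G→A (purine→purine, transition)
position 15: C→T (pyrimidine→pyrimidine, transition)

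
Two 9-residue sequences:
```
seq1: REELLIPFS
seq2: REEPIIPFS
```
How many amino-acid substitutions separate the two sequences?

2

Comparing position by position, 2 positions differ: 4 (L/P), 5 (L/I).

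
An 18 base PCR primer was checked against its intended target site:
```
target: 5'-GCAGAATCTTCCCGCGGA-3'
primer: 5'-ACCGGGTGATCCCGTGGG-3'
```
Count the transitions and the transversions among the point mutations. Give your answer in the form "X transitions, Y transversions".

Transitions (purine↔purine or pyrimidine↔pyrimidine): 1 G→A, 5 A→G, 6 A→G, 15 C→T, 18 A→G.
Transversions (purine↔pyrimidine): 3 A→C, 8 C→G, 9 T→A.

5 transitions, 3 transversions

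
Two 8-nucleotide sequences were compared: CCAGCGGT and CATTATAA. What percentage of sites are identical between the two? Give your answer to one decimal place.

12.5%

7 positions differ (2, 3, 4, 5, 6, 7, 8), so 1 of 8 match: 1/8 = 12.5%.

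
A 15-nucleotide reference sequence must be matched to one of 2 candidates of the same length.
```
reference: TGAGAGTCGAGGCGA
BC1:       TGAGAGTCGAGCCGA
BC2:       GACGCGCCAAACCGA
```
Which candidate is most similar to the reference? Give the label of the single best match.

Hamming distances to reference — BC1: 1; BC2: 8.
Smallest is BC1 with 1 mismatch.

BC1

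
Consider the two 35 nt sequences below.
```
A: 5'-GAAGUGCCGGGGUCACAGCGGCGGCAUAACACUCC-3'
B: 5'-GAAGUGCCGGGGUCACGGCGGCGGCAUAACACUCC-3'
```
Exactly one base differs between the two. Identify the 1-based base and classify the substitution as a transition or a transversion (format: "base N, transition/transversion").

base 17, transition

Base 17 changes A→G. A is a purine and G is a purine, so this is a transition.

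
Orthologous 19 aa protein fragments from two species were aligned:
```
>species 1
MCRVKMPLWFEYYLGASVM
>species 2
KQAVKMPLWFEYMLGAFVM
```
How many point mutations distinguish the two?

Mismatches (1-based): position 1: M→K; position 2: C→Q; position 3: R→A; position 13: Y→M; position 17: S→F.

5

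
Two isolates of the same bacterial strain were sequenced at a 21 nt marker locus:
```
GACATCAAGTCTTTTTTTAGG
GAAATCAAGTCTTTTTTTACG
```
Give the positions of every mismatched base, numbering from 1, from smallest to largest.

3, 20

Differences at position 3 (C→A), position 20 (G→C).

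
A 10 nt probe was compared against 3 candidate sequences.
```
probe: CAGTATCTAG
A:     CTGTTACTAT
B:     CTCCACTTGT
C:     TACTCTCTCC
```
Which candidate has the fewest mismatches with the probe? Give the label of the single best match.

Hamming distances to probe — A: 4; B: 7; C: 5.
Smallest is A with 4 mismatches.

A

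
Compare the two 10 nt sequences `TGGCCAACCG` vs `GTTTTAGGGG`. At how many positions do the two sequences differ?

8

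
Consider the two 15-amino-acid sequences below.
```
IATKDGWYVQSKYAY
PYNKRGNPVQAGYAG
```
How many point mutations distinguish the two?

Comparing position by position, 9 positions differ: 1 (I/P), 2 (A/Y), 3 (T/N), 5 (D/R), 7 (W/N), 8 (Y/P), 11 (S/A), 12 (K/G), 15 (Y/G).

9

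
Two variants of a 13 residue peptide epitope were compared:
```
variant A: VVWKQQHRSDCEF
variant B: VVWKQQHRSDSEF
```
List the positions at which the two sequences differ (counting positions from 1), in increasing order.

11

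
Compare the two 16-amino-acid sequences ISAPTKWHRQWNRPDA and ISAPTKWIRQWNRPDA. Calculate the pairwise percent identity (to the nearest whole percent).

Mismatch at position 8 (1-based): 1 of 16.
Identical positions: 15/16 = 93.75% → 94%.

94%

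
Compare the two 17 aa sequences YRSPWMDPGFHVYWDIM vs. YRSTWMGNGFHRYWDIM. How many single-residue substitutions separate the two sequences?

Comparing position by position, 4 residues differ: 4 (P/T), 7 (D/G), 8 (P/N), 12 (V/R).

4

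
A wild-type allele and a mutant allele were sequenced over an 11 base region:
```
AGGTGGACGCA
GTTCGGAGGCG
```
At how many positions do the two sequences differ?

6

Mismatches (1-based): position 1: A→G; position 2: G→T; position 3: G→T; position 4: T→C; position 8: C→G; position 11: A→G.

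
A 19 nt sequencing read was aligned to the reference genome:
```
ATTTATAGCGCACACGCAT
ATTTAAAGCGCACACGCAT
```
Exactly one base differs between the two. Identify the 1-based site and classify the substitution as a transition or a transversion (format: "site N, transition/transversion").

site 6, transversion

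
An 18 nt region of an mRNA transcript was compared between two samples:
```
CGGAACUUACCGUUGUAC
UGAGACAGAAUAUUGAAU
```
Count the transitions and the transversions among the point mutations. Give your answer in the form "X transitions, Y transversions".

6 transitions, 4 transversions

Transitions (purine↔purine or pyrimidine↔pyrimidine): 1 C→U, 3 G→A, 4 A→G, 11 C→U, 12 G→A, 18 C→U.
Transversions (purine↔pyrimidine): 7 U→A, 8 U→G, 10 C→A, 16 U→A.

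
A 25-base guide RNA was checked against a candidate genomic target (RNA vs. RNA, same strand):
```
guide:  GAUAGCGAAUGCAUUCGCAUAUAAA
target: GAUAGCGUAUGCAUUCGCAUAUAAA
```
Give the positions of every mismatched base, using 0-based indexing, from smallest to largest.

Scanning 0-based: 7: A/U.

7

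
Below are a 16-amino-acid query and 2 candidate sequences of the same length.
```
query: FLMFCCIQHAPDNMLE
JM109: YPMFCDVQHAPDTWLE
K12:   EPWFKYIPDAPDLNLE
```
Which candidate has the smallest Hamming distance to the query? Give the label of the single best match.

JM109

Hamming distances to query — JM109: 6; K12: 9.
Smallest is JM109 with 6 mismatches.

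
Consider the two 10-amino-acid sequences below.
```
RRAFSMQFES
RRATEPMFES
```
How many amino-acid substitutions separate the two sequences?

4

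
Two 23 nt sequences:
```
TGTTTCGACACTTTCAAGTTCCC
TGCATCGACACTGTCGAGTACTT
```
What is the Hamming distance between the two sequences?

Mismatches (1-based): site 3: T→C; site 4: T→A; site 13: T→G; site 16: A→G; site 20: T→A; site 22: C→T; site 23: C→T.

7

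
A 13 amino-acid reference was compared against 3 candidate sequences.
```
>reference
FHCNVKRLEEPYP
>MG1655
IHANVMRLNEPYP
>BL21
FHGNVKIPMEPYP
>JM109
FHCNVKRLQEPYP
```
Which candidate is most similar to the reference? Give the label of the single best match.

Hamming distances to reference — MG1655: 4; BL21: 4; JM109: 1.
Smallest is JM109 with 1 mismatch.

JM109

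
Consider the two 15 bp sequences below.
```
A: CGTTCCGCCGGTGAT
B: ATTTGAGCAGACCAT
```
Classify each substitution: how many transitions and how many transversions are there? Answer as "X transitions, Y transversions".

2 transitions, 6 transversions

Transitions (purine↔purine or pyrimidine↔pyrimidine): 11 G→A, 12 T→C.
Transversions (purine↔pyrimidine): 1 C→A, 2 G→T, 5 C→G, 6 C→A, 9 C→A, 13 G→C.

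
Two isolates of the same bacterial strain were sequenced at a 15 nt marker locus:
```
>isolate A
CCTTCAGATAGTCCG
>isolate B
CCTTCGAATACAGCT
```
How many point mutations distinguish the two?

Comparing position by position, 6 positions differ: 6 (A/G), 7 (G/A), 11 (G/C), 12 (T/A), 13 (C/G), 15 (G/T).

6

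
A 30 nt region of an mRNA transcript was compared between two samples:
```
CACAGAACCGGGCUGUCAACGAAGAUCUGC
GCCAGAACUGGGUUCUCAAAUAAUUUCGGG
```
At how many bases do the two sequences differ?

11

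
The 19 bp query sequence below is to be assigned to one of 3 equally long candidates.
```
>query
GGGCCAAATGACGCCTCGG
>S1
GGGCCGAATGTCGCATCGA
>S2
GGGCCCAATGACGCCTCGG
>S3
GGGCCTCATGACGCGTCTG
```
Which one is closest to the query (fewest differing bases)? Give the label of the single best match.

S2

S1 differs at 4 bases; S2 differs at 1 base; S3 differs at 4 bases. The closest is S2.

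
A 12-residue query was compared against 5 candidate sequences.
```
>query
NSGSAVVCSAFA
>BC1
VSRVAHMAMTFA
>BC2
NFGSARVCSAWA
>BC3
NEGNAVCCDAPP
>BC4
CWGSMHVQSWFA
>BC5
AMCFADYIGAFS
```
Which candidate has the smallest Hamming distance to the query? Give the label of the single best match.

BC1 differs at 8 residues; BC2 differs at 3 residues; BC3 differs at 6 residues; BC4 differs at 6 residues; BC5 differs at 9 residues. The closest is BC2.

BC2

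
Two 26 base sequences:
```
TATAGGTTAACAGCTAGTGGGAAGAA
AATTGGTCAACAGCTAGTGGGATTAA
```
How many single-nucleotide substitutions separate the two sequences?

5

Mismatches (1-based): base 1: T→A; base 4: A→T; base 8: T→C; base 23: A→T; base 24: G→T.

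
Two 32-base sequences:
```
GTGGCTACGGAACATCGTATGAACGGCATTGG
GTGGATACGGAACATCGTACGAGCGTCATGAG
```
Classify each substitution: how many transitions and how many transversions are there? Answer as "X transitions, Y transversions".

3 transitions, 3 transversions

Mismatches (1-based):
site 5: C→A (pyrimidine→purine, transversion)
site 20: T→C (pyrimidine→pyrimidine, transition)
site 23: A→G (purine→purine, transition)
site 26: G→T (purine→pyrimidine, transversion)
site 30: T→G (pyrimidine→purine, transversion)
site 31: G→A (purine→purine, transition)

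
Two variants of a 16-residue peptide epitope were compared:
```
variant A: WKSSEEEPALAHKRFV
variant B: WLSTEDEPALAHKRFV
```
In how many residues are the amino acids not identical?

3

The sequences differ at residues 2, 4, 6 (1-based) — 3 in total.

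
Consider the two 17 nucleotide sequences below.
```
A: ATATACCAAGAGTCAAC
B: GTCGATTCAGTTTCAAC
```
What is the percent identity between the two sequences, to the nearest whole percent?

8 positions differ (1, 3, 4, 6, 7, 8, 11, 12), so 9 of 17 match: 9/17 = 52.94%.

53%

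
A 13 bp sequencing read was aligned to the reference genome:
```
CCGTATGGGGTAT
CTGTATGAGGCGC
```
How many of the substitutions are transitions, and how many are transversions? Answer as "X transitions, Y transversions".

5 transitions, 0 transversions

Transitions (purine↔purine or pyrimidine↔pyrimidine): 2 C→T, 8 G→A, 11 T→C, 12 A→G, 13 T→C.
Transversions (purine↔pyrimidine): none.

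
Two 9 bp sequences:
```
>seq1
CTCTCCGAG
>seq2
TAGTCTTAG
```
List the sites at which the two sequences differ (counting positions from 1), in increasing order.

1, 2, 3, 6, 7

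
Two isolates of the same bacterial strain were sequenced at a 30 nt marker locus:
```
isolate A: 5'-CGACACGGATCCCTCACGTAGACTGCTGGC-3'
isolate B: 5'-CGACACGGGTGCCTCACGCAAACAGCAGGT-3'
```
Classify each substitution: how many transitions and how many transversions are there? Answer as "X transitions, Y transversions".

4 transitions, 3 transversions

Mismatches (1-based):
base 9: A→G (purine→purine, transition)
base 11: C→G (pyrimidine→purine, transversion)
base 19: T→C (pyrimidine→pyrimidine, transition)
base 21: G→A (purine→purine, transition)
base 24: T→A (pyrimidine→purine, transversion)
base 27: T→A (pyrimidine→purine, transversion)
base 30: C→T (pyrimidine→pyrimidine, transition)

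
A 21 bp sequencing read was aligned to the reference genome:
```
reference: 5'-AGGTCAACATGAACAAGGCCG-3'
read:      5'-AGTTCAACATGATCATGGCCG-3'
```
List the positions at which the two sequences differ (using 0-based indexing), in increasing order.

2, 12, 15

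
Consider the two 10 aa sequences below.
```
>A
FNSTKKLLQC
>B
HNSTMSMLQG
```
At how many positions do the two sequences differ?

5

The sequences differ at positions 1, 5, 6, 7, 10 (1-based) — 5 in total.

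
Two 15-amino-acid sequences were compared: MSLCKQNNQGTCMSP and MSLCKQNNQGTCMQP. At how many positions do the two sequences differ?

1

The sequences differ at positions 14 (1-based) — 1 in total.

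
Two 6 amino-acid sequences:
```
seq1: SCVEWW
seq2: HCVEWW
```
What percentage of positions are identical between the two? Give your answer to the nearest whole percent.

83%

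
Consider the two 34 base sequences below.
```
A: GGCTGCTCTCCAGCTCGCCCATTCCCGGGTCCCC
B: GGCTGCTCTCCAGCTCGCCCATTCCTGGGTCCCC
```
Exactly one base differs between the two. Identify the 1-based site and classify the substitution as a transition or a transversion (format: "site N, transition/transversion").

Site 26 changes C→T. C is a pyrimidine and T is a pyrimidine, so this is a transition.

site 26, transition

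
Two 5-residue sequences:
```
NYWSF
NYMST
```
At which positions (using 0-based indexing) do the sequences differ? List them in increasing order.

Differences at position 2 (W→M), position 4 (F→T).

2, 4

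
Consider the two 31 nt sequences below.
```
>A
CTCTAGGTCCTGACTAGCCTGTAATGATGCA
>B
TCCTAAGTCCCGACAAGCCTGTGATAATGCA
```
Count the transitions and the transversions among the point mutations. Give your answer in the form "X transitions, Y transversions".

6 transitions, 1 transversion

Transitions (purine↔purine or pyrimidine↔pyrimidine): 1 C→T, 2 T→C, 6 G→A, 11 T→C, 23 A→G, 26 G→A.
Transversions (purine↔pyrimidine): 15 T→A.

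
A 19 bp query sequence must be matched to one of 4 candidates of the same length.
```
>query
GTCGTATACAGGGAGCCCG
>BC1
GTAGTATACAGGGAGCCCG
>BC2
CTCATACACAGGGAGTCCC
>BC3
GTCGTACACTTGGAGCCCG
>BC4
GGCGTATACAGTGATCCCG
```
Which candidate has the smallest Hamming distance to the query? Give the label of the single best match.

BC1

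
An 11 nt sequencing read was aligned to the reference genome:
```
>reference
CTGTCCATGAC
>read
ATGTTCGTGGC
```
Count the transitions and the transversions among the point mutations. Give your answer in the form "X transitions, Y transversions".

Transitions (purine↔purine or pyrimidine↔pyrimidine): 5 C→T, 7 A→G, 10 A→G.
Transversions (purine↔pyrimidine): 1 C→A.

3 transitions, 1 transversion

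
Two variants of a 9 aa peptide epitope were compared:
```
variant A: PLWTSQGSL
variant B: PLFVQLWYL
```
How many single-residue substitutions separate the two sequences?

6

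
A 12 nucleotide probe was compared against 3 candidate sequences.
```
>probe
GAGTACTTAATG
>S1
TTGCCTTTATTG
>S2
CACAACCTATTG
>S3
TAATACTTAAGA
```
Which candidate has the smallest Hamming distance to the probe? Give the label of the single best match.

S1 differs at 6 positions; S2 differs at 5 positions; S3 differs at 4 positions. The closest is S3.

S3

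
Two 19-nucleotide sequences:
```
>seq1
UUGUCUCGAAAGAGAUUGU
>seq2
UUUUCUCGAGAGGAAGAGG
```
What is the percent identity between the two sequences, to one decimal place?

63.2%

Mismatches at positions 3, 10, 13, 14, 16, 17, 19 (1-based): 7 of 19.
Identical positions: 12/19 = 63.16% → 63.2%.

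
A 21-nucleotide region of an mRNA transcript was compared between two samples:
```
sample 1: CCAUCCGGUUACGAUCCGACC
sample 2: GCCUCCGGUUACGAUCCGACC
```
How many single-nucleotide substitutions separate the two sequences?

2

Comparing position by position, 2 positions differ: 1 (C/G), 3 (A/C).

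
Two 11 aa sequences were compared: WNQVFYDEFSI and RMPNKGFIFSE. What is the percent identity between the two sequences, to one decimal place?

18.2%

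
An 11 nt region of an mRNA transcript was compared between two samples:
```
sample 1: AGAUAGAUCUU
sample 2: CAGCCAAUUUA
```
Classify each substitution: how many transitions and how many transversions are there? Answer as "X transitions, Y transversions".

Mismatches (1-based):
position 1: A→C (purine→pyrimidine, transversion)
position 2: G→A (purine→purine, transition)
position 3: A→G (purine→purine, transition)
position 4: U→C (pyrimidine→pyrimidine, transition)
position 5: A→C (purine→pyrimidine, transversion)
position 6: G→A (purine→purine, transition)
position 9: C→U (pyrimidine→pyrimidine, transition)
position 11: U→A (pyrimidine→purine, transversion)

5 transitions, 3 transversions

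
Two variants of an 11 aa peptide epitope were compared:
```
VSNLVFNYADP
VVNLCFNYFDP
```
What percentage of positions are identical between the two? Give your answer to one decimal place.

72.7%

3 positions differ (2, 5, 9), so 8 of 11 match: 8/11 = 72.73%.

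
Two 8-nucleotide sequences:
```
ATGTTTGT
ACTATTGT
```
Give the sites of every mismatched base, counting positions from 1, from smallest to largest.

2, 3, 4

Scanning 1-based: 2: T/C; 3: G/T; 4: T/A.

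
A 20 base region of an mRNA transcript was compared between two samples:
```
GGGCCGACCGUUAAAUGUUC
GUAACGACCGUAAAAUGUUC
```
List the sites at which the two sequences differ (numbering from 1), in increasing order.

Scanning 1-based: 2: G/U; 3: G/A; 4: C/A; 12: U/A.

2, 3, 4, 12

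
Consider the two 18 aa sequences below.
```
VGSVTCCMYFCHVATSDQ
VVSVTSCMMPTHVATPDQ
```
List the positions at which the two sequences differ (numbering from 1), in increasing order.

Differences at position 2 (G→V), position 6 (C→S), position 9 (Y→M), position 10 (F→P), position 11 (C→T), position 16 (S→P).

2, 6, 9, 10, 11, 16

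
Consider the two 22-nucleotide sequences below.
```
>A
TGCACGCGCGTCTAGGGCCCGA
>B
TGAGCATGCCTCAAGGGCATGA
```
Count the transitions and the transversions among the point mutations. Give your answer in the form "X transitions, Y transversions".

4 transitions, 4 transversions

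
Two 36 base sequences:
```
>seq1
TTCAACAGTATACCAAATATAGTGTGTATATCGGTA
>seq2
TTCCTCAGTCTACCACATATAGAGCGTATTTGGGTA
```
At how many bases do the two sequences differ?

Comparing position by position, 8 bases differ: 4 (A/C), 5 (A/T), 10 (A/C), 16 (A/C), 23 (T/A), 25 (T/C), 30 (A/T), 32 (C/G).

8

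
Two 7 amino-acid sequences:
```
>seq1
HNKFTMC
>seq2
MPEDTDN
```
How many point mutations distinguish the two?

6

Comparing position by position, 6 residues differ: 1 (H/M), 2 (N/P), 3 (K/E), 4 (F/D), 6 (M/D), 7 (C/N).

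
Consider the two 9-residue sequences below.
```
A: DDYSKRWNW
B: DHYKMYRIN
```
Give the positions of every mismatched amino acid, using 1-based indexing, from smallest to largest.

2, 4, 5, 6, 7, 8, 9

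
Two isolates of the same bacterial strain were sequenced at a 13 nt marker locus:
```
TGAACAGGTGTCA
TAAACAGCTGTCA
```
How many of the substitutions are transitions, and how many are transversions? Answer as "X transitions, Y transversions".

1 transition, 1 transversion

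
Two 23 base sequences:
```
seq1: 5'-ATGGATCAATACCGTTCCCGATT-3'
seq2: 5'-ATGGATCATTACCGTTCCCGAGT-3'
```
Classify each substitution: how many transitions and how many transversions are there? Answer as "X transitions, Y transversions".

Transitions (purine↔purine or pyrimidine↔pyrimidine): none.
Transversions (purine↔pyrimidine): 9 A→T, 22 T→G.

0 transitions, 2 transversions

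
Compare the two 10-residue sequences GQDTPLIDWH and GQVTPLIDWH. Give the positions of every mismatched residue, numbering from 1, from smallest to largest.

3

Differences at position 3 (D→V).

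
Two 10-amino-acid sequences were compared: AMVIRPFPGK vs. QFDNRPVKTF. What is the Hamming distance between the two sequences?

8

Comparing position by position, 8 positions differ: 1 (A/Q), 2 (M/F), 3 (V/D), 4 (I/N), 7 (F/V), 8 (P/K), 9 (G/T), 10 (K/F).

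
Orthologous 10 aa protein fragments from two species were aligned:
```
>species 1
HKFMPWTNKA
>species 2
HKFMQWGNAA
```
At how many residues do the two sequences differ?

3

Comparing position by position, 3 residues differ: 5 (P/Q), 7 (T/G), 9 (K/A).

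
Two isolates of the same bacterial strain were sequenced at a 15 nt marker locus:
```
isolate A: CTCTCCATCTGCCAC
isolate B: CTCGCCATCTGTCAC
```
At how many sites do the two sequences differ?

The sequences differ at sites 4, 12 (1-based) — 2 in total.

2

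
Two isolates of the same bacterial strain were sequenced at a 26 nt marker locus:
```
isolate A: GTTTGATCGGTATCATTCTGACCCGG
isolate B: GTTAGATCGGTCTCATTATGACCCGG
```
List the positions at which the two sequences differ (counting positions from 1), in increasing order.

Scanning 1-based: 4: T/A; 12: A/C; 18: C/A.

4, 12, 18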